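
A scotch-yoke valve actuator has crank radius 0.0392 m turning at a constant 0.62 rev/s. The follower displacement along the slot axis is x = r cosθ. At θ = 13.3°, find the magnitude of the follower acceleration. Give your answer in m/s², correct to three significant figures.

0.579

ω = 3.896 rad/s (from 0.62 rev/s).
x = r cosθ ⇒ ẍ = −rω² cosθ (ω constant).
|a| = rω²|cosθ| = 0.0392·(3.896)²·|cos 13.3°| = 0.57892 m/s².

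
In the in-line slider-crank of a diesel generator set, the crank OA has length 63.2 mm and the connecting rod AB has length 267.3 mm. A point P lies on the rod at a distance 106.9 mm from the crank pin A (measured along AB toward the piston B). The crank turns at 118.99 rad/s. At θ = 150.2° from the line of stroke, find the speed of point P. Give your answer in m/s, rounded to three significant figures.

ω = 119 rad/s.  Crank-pin speed |V_A| = rω = 7.5202 m/s, perpendicular to OA.
Rod angle: sinφ = −(r/L) sinθ ⇒ φ = -6.748°; ω_rod = −rω cosθ/√(L²−r²sin²θ) = +24.584 rad/s.
V_P = V_A + ω_rod × AP, with AP = 0.1069 m along the rod.
Components: V_Px = −rω sinθ − a·ω_rod·sinφ = -3.4285 m/s;  V_Py = rω cosθ + a·ω_rod·cosφ = -3.9159 m/s.
|V_P| = √(V_Px² + V_Py²) = 5.2047 m/s.

5.20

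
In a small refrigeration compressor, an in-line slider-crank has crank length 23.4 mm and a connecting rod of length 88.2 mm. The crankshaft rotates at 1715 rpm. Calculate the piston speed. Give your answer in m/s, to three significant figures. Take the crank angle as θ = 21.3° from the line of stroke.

ω = 2π·1715/60 = 179.6 rad/s
For an in-line slider-crank, x = r cosθ + √(L² − r² sin²θ), so v = −rω sinθ·[1 + r cosθ/√(L² − r² sin²θ)].
With r = 0.0234 m, L = 0.0882 m, θ = 21.3°: √(L² − r² sin²θ) = 0.087789 m.
v = −0.0234·179.6·0.36325·[1 + 0.0234·0.93169/0.087789] = -1.9057 m/s.
|v| = 1.9057 m/s.

1.91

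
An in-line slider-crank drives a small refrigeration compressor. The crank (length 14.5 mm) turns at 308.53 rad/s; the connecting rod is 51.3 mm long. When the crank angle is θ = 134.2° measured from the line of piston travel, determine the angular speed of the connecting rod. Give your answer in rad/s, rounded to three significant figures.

62.1

ω = 308.5 rad/s
The rod makes angle φ with the slider axis where L sinφ = r sinθ; differentiating, L cosφ·φ̇ = r ω cosθ.
L cosφ = √(L² − r² sin²θ) = 0.050236 m.
|ω_rod| = r ω |cosθ| / √(L² − r² sin²θ) = 0.0145·308.5·0.69717/0.050236 = 62.085 rad/s.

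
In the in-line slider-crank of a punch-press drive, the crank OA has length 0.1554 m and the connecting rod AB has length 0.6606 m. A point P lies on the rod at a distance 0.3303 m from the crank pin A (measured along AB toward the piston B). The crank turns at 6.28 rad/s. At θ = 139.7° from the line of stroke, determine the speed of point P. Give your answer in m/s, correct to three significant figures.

0.684

ω = 6.28 rad/s.  Crank-pin speed |V_A| = rω = 0.97591 m/s, perpendicular to OA.
Rod angle: sinφ = −(r/L) sinθ ⇒ φ = -8.752°; ω_rod = −rω cosθ/√(L²−r²sin²θ) = +1.14 rad/s.
V_P = V_A + ω_rod × AP, with AP = 0.3303 m along the rod.
Components: V_Px = −rω sinθ − a·ω_rod·sinφ = -0.57392 m/s;  V_Py = rω cosθ + a·ω_rod·cosφ = -0.37215 m/s.
|V_P| = √(V_Px² + V_Py²) = 0.68402 m/s.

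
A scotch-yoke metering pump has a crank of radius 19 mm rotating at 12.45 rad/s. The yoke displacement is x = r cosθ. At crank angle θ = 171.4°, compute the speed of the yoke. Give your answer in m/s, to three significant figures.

ω = 12.45 rad/s
x = r cosθ ⇒ ẋ = −rω sinθ.
|v| = rω|sinθ| = 0.019·12.45·|sin 171.4°| = 0.035373 m/s.

0.0354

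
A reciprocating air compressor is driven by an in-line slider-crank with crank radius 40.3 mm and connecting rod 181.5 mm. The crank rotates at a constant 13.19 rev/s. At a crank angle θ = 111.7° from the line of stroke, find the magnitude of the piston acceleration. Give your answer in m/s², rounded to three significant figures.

148

ω = 2π·13.2 = 82.88 rad/s
x(θ) = r cosθ + √(L² − r² sin²θ); with ω constant, a = ω²·d²x/dθ².
d²x/dθ² = −r cosθ − r²(cos2θ)/√u − r⁴ sin²2θ/(4u^{3/2}),  u = L² − r² sin²θ = 0.0315402 m².
Substituting r = 0.0403 m, L = 0.1815 m, θ = 111.7°: d²x/dθ² = +0.02149 m.
a = ω²·d²x/dθ² = (82.88)²·(+0.02149) = +147.6 m/s²;  |a| = 147.6 m/s².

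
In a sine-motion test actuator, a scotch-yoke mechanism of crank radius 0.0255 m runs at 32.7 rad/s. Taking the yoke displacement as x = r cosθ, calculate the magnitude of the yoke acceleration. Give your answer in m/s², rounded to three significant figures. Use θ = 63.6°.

12.1

ω = 32.7 rad/s
x = r cosθ ⇒ ẍ = −rω² cosθ (ω constant).
|a| = rω²|cosθ| = 0.0255·(32.7)²·|cos 63.6°| = 12.124 m/s².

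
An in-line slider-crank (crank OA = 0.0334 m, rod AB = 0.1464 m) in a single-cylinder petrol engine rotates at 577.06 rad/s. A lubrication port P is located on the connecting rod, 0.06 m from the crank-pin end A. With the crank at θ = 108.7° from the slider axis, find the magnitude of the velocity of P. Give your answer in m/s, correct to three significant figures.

18.1

ω = 577.1 rad/s.  Crank-pin speed |V_A| = rω = 19.274 m/s, perpendicular to OA.
Rod angle: sinφ = −(r/L) sinθ ⇒ φ = -12.480°; ω_rod = −rω cosθ/√(L²−r²sin²θ) = +43.231 rad/s.
V_P = V_A + ω_rod × AP, with AP = 0.06 m along the rod.
Components: V_Px = −rω sinθ − a·ω_rod·sinφ = -17.696 m/s;  V_Py = rω cosθ + a·ω_rod·cosφ = -3.6469 m/s.
|V_P| = √(V_Px² + V_Py²) = 18.068 m/s.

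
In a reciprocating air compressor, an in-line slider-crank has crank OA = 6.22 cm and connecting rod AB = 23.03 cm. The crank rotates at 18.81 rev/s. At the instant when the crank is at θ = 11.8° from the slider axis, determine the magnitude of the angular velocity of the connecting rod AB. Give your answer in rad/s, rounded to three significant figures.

31.3

ω = 118.2 rad/s (converted from 18.81 rev/s).
The rod makes angle φ with the slider axis where L sinφ = r sinθ; differentiating, L cosφ·φ̇ = r ω cosθ.
L cosφ = √(L² − r² sin²θ) = 0.22995 m.
|ω_rod| = r ω |cosθ| / √(L² − r² sin²θ) = 0.0622·118.2·0.97887/0.22995 = 31.293 rad/s.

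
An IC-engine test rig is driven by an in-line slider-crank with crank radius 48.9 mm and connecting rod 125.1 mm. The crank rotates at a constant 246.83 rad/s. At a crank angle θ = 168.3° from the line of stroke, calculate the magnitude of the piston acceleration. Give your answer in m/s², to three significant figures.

1840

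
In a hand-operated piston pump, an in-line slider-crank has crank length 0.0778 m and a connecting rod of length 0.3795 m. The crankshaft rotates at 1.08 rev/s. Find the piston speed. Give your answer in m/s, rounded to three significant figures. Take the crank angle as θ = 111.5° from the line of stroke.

ω = 2π·1.08 = 6.786 rad/s
For an in-line slider-crank, x = r cosθ + √(L² − r² sin²θ), so v = −rω sinθ·[1 + r cosθ/√(L² − r² sin²θ)].
With r = 0.0778 m, L = 0.3795 m, θ = 111.5°: √(L² − r² sin²θ) = 0.37253 m.
v = −0.0778·6.786·0.93042·[1 + 0.0778·-0.36650/0.37253] = -0.45361 m/s.
|v| = 0.45361 m/s.

0.454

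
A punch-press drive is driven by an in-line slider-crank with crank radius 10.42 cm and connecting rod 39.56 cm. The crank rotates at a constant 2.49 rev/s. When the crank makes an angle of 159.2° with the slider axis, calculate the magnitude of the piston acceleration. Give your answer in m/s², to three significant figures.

18.7

ω = 2π·2.49 = 15.65 rad/s
x(θ) = r cosθ + √(L² − r² sin²θ); with ω constant, a = ω²·d²x/dθ².
d²x/dθ² = −r cosθ − r²(cos2θ)/√u − r⁴ sin²2θ/(4u^{3/2}),  u = L² − r² sin²θ = 0.15513 m².
Substituting r = 0.1042 m, L = 0.3956 m, θ = 159.2°: d²x/dθ² = +0.076582 m.
a = ω²·d²x/dθ² = (15.65)²·(+0.076582) = +18.745 m/s²;  |a| = 18.745 m/s².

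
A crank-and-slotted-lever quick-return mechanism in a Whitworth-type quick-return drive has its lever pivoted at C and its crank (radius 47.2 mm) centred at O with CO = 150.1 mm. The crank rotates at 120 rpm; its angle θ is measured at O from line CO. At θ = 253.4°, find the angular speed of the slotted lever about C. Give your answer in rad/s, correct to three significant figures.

ω = 12.57 rad/s (from 120 rpm).
Crank pin A relative to C: A = (d + r cosθ, r sinθ); lever angle φ = atan2(r sinθ, d + r cosθ).
Differentiating tanφ: φ̇ = rω(d cosθ + r)/(d² + r² + 2dr cosθ).
d² + r² + 2dr cosθ = |CA|² = 0.0207098 m²;  d cosθ + r = +0.0043182 m.
|ω_lever| = |0.0472·12.57·+0.0043182| / 0.0207098 = 0.12367 rad/s.

0.124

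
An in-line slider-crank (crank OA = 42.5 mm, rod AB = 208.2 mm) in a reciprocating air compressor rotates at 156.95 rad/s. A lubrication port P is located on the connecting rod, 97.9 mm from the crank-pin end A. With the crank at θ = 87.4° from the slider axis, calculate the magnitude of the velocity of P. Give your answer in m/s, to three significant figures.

6.70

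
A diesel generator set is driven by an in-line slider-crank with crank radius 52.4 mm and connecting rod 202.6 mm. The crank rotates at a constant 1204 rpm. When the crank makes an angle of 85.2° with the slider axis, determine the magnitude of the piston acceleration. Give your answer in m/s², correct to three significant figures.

ω = 2π·1204/60 = 126.1 rad/s
x(θ) = r cosθ + √(L² − r² sin²θ); with ω constant, a = ω²·d²x/dθ².
d²x/dθ² = −r cosθ − r²(cos2θ)/√u − r⁴ sin²2θ/(4u^{3/2}),  u = L² − r² sin²θ = 0.0383202 m².
Substituting r = 0.0524 m, L = 0.2026 m, θ = 85.2°: d²x/dθ² = +0.0094383 m.
a = ω²·d²x/dθ² = (126.1)²·(+0.0094383) = +150.04 m/s²;  |a| = 150.04 m/s².

150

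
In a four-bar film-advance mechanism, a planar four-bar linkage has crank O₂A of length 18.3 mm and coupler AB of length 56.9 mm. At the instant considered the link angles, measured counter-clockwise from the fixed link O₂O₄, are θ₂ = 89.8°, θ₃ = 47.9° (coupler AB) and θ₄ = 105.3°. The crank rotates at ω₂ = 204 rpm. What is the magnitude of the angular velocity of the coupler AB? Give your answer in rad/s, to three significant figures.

ω₂ = 21.36 rad/s (from 204 rpm).
Differentiating the loop-closure r₂e^{iθ₂}+r₃e^{iθ₃}=r₁+r₄e^{iθ₄} gives r₂ω₂e^{iθ₂}+r₃ω₃e^{iθ₃}=r₄ω₄e^{iθ₄}.
Eliminating the other unknown: ω₃ = r₂ω₂ sin(θ₄−θ₂) / [r₃ sin(θ₃−θ₄)].
Numerator sine = +0.26724; denominator sine = -0.84245.
Result = 0.0183·21.36·(+0.26724) / (0.0569·(-0.84245)) = -2.1795 rad/s; magnitude 2.1795 rad/s.

2.18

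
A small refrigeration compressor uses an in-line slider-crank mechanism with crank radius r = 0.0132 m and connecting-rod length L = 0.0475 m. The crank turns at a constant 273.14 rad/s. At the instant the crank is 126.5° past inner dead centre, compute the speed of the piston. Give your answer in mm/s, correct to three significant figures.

ω = 273.1 rad/s
For an in-line slider-crank, x = r cosθ + √(L² − r² sin²θ), so v = −rω sinθ·[1 + r cosθ/√(L² − r² sin²θ)].
With r = 0.0132 m, L = 0.0475 m, θ = 126.5°: √(L² − r² sin²θ) = 0.0463 m.
v = −0.0132·273.1·0.80386·[1 + 0.0132·-0.59482/0.0463] = -2.4068 m/s.
|v| = 2.4068 m/s = 2406.8 mm/s.

2410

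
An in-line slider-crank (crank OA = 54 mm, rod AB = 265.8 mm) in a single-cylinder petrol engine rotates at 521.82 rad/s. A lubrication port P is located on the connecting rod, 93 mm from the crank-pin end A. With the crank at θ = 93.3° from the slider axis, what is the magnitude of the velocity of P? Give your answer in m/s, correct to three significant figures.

ω = 521.8 rad/s.  Crank-pin speed |V_A| = rω = 28.178 m/s, perpendicular to OA.
Rod angle: sinφ = −(r/L) sinθ ⇒ φ = -11.702°; ω_rod = −rω cosθ/√(L²−r²sin²θ) = +6.2321 rad/s.
V_P = V_A + ω_rod × AP, with AP = 0.093 m along the rod.
Components: V_Px = −rω sinθ − a·ω_rod·sinφ = -28.014 m/s;  V_Py = rω cosθ + a·ω_rod·cosφ = -1.0545 m/s.
|V_P| = √(V_Px² + V_Py²) = 28.034 m/s.

28.0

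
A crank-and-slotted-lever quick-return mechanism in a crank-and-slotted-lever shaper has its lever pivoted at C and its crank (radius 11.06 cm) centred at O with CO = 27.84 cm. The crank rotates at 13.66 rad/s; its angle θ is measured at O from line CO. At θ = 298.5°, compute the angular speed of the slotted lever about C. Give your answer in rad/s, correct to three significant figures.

3.09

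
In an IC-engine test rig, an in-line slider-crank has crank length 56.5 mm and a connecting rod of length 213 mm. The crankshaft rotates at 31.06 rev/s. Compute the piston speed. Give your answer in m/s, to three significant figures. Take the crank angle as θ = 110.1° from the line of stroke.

9.38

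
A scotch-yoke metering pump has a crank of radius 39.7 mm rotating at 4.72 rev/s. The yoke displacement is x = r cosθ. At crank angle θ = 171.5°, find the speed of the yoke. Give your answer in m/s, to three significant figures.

ω = 29.66 rad/s (from 4.72 rev/s).
x = r cosθ ⇒ ẋ = −rω sinθ.
|v| = rω|sinθ| = 0.0397·29.66·|sin 171.5°| = 0.17403 m/s.

0.174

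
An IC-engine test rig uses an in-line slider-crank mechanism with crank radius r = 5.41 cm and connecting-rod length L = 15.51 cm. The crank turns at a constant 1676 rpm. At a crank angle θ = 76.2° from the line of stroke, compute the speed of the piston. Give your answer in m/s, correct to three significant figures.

ω = 2π·1676/60 = 175.5 rad/s
For an in-line slider-crank, x = r cosθ + √(L² − r² sin²θ), so v = −rω sinθ·[1 + r cosθ/√(L² − r² sin²θ)].
With r = 0.0541 m, L = 0.1551 m, θ = 76.2°: √(L² − r² sin²θ) = 0.14593 m.
v = −0.0541·175.5·0.97113·[1 + 0.0541·0.23853/0.14593] = -10.036 m/s.
|v| = 10.036 m/s.

10.0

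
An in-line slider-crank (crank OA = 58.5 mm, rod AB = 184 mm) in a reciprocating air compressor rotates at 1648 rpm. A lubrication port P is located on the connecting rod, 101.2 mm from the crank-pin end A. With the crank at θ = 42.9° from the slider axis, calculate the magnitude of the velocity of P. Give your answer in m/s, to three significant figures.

8.46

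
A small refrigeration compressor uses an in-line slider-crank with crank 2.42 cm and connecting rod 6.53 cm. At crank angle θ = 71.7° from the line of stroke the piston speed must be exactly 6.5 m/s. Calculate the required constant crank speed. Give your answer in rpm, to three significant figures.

2400

For an in-line slider-crank, |v_piston| = rω|sinθ|·[1 + r cosθ/√(L² − r² sin²θ)].
With r = 0.0242 m, L = 0.0653 m, θ = 71.7°: the bracketed kinematic factor |dx/dθ| = 0.025832 m.
ω = v/|dx/dθ| = 6.5/0.025832 = 251.62 rad/s.
N = 60ω/(2π) = 2402.8 rpm.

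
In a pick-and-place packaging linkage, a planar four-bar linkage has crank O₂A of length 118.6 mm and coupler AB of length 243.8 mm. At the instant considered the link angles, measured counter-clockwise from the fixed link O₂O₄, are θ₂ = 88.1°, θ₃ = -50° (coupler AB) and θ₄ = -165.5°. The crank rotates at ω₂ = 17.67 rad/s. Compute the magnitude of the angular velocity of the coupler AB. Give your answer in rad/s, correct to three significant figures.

9.14

ω₂ = 17.67 rad/s
Differentiating the loop-closure r₂e^{iθ₂}+r₃e^{iθ₃}=r₁+r₄e^{iθ₄} gives r₂ω₂e^{iθ₂}+r₃ω₃e^{iθ₃}=r₄ω₄e^{iθ₄}.
Eliminating the other unknown: ω₃ = r₂ω₂ sin(θ₄−θ₂) / [r₃ sin(θ₃−θ₄)].
Numerator sine = +0.95931; denominator sine = +0.90259.
Result = 0.1186·17.67·(+0.95931) / (0.2438·(+0.90259)) = +9.1361 rad/s; magnitude 9.1361 rad/s.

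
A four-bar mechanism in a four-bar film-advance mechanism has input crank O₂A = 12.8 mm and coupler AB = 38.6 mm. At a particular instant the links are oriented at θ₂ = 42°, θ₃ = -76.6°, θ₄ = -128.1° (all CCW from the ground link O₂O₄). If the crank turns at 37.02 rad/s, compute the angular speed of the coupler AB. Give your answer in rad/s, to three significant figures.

2.70

ω₂ = 37.02 rad/s
Differentiating the loop-closure r₂e^{iθ₂}+r₃e^{iθ₃}=r₁+r₄e^{iθ₄} gives r₂ω₂e^{iθ₂}+r₃ω₃e^{iθ₃}=r₄ω₄e^{iθ₄}.
Eliminating the other unknown: ω₃ = r₂ω₂ sin(θ₄−θ₂) / [r₃ sin(θ₃−θ₄)].
Numerator sine = -0.17193; denominator sine = +0.78261.
Result = 0.0128·37.02·(-0.17193) / (0.0386·(+0.78261)) = -2.6969 rad/s; magnitude 2.6969 rad/s.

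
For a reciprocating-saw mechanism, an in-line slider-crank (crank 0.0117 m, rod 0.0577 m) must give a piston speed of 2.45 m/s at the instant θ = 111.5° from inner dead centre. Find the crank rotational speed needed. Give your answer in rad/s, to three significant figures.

243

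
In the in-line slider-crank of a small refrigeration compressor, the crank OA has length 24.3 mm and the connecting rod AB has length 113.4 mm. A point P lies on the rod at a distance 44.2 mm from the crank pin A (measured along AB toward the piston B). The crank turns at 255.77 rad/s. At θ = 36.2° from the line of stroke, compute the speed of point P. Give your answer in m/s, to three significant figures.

4.97

ω = 255.8 rad/s.  Crank-pin speed |V_A| = rω = 6.2152 m/s, perpendicular to OA.
Rod angle: sinφ = −(r/L) sinθ ⇒ φ = -7.271°; ω_rod = −rω cosθ/√(L²−r²sin²θ) = -44.586 rad/s.
V_P = V_A + ω_rod × AP, with AP = 0.0442 m along the rod.
Components: V_Px = −rω sinθ − a·ω_rod·sinφ = -3.9201 m/s;  V_Py = rω cosθ + a·ω_rod·cosφ = +3.0606 m/s.
|V_P| = √(V_Px² + V_Py²) = 4.9734 m/s.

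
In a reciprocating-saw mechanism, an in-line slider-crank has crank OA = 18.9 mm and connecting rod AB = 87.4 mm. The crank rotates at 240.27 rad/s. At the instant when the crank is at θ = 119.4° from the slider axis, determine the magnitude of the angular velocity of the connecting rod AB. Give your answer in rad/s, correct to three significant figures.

26.0

ω = 240.3 rad/s
The rod makes angle φ with the slider axis where L sinφ = r sinθ; differentiating, L cosφ·φ̇ = r ω cosθ.
L cosφ = √(L² − r² sin²θ) = 0.085835 m.
|ω_rod| = r ω |cosθ| / √(L² − r² sin²θ) = 0.0189·240.3·0.49090/0.085835 = 25.971 rad/s.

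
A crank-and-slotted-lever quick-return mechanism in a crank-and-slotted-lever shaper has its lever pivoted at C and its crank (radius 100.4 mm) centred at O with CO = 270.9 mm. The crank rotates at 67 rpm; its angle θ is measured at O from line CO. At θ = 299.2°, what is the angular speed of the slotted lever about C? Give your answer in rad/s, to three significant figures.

ω = 7.016 rad/s (from 67 rpm).
Crank pin A relative to C: A = (d + r cosθ, r sinθ); lever angle φ = atan2(r sinθ, d + r cosθ).
Differentiating tanφ: φ̇ = rω(d cosθ + r)/(d² + r² + 2dr cosθ).
d² + r² + 2dr cosθ = |CA|² = 0.110005 m²;  d cosθ + r = +0.23256 m.
|ω_lever| = |0.1004·7.016·+0.23256| / 0.110005 = 1.4892 rad/s.

1.49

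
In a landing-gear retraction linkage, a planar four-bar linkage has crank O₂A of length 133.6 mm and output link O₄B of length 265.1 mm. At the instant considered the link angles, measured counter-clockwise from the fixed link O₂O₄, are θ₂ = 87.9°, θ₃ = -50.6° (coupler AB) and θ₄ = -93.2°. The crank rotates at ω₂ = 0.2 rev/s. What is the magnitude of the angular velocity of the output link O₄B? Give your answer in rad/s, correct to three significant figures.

ω₂ = 1.257 rad/s (from 0.2 rev/s).
Differentiating the loop-closure r₂e^{iθ₂}+r₃e^{iθ₃}=r₁+r₄e^{iθ₄} gives r₂ω₂e^{iθ₂}+r₃ω₃e^{iθ₃}=r₄ω₄e^{iθ₄}.
Eliminating the other unknown: ω₄ = r₂ω₂ sin(θ₂−θ₃) / [r₄ sin(θ₄−θ₃)].
Numerator sine = +0.66262; denominator sine = -0.67688.
Result = 0.1336·1.257·(+0.66262) / (0.2651·(-0.67688)) = -0.61996 rad/s; magnitude 0.61996 rad/s.

0.620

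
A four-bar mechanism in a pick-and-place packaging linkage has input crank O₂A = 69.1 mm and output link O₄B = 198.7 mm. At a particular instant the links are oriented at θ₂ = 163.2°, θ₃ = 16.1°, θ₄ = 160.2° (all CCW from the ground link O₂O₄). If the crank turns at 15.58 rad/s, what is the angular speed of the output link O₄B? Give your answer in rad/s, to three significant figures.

5.02

ω₂ = 15.58 rad/s
Differentiating the loop-closure r₂e^{iθ₂}+r₃e^{iθ₃}=r₁+r₄e^{iθ₄} gives r₂ω₂e^{iθ₂}+r₃ω₃e^{iθ₃}=r₄ω₄e^{iθ₄}.
Eliminating the other unknown: ω₄ = r₂ω₂ sin(θ₂−θ₃) / [r₄ sin(θ₄−θ₃)].
Numerator sine = +0.54317; denominator sine = +0.58637.
Result = 0.0691·15.58·(+0.54317) / (0.1987·(+0.58637)) = +5.019 rad/s; magnitude 5.019 rad/s.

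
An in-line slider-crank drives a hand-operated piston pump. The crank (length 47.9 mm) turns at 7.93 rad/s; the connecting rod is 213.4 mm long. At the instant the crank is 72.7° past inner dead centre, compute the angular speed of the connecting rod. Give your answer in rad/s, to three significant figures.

ω = 7.93 rad/s
The rod makes angle φ with the slider axis where L sinφ = r sinθ; differentiating, L cosφ·φ̇ = r ω cosθ.
L cosφ = √(L² − r² sin²θ) = 0.20844 m.
|ω_rod| = r ω |cosθ| / √(L² − r² sin²θ) = 0.0479·7.93·0.29737/0.20844 = 0.54191 rad/s.

0.542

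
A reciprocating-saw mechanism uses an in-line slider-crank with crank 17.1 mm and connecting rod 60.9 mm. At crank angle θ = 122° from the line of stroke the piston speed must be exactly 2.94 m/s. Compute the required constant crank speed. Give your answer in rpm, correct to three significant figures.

For an in-line slider-crank, |v_piston| = rω|sinθ|·[1 + r cosθ/√(L² − r² sin²θ)].
With r = 0.0171 m, L = 0.0609 m, θ = 122°: the bracketed kinematic factor |dx/dθ| = 0.01228 m.
ω = v/|dx/dθ| = 2.94/0.01228 = 239.41 rad/s.
N = 60ω/(2π) = 2286.2 rpm.

2290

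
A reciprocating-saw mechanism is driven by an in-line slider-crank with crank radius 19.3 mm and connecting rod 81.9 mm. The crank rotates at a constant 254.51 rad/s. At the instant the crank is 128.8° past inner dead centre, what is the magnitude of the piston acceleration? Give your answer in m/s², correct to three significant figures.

844

ω = 254.5 rad/s
x(θ) = r cosθ + √(L² − r² sin²θ); with ω constant, a = ω²·d²x/dθ².
d²x/dθ² = −r cosθ − r²(cos2θ)/√u − r⁴ sin²2θ/(4u^{3/2}),  u = L² − r² sin²θ = 0.00648137 m².
Substituting r = 0.0193 m, L = 0.0819 m, θ = 128.8°: d²x/dθ² = +0.013024 m.
a = ω²·d²x/dθ² = (254.5)²·(+0.013024) = +843.61 m/s²;  |a| = 843.61 m/s².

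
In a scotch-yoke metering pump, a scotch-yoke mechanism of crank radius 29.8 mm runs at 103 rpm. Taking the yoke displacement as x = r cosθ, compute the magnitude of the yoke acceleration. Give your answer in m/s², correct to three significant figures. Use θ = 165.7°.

3.36

ω = 10.79 rad/s (from 103 rpm).
x = r cosθ ⇒ ẍ = −rω² cosθ (ω constant).
|a| = rω²|cosθ| = 0.0298·(10.79)²·|cos 165.7°| = 3.3595 m/s².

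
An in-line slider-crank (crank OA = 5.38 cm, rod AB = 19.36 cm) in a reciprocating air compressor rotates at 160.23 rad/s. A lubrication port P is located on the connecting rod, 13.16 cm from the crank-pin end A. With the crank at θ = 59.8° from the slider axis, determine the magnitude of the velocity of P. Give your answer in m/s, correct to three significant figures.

ω = 160.2 rad/s.  Crank-pin speed |V_A| = rω = 8.6204 m/s, perpendicular to OA.
Rod angle: sinφ = −(r/L) sinθ ⇒ φ = -13.897°; ω_rod = −rω cosθ/√(L²−r²sin²θ) = -23.073 rad/s.
V_P = V_A + ω_rod × AP, with AP = 0.1316 m along the rod.
Components: V_Px = −rω sinθ − a·ω_rod·sinφ = -8.1796 m/s;  V_Py = rω cosθ + a·ω_rod·cosφ = +1.3887 m/s.
|V_P| = √(V_Px² + V_Py²) = 8.2967 m/s.

8.30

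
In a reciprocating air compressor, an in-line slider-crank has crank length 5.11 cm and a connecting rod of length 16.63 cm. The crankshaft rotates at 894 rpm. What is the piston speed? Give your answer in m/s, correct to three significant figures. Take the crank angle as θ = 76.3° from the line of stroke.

5.00

ω = 2π·894/60 = 93.62 rad/s
For an in-line slider-crank, x = r cosθ + √(L² − r² sin²θ), so v = −rω sinθ·[1 + r cosθ/√(L² − r² sin²θ)].
With r = 0.0511 m, L = 0.1663 m, θ = 76.3°: √(L² − r² sin²θ) = 0.15872 m.
v = −0.0511·93.62·0.97155·[1 + 0.0511·0.23684/0.15872] = -5.0023 m/s.
|v| = 5.0023 m/s.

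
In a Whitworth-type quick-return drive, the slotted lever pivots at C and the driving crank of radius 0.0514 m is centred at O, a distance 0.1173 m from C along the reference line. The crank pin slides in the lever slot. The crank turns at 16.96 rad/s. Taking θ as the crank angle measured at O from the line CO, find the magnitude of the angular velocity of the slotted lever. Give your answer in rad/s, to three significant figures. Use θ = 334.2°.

5.02

ω = 16.96 rad/s
Crank pin A relative to C: A = (d + r cosθ, r sinθ); lever angle φ = atan2(r sinθ, d + r cosθ).
Differentiating tanφ: φ̇ = rω(d cosθ + r)/(d² + r² + 2dr cosθ).
d² + r² + 2dr cosθ = |CA|² = 0.0272577 m²;  d cosθ + r = +0.15701 m.
|ω_lever| = |0.0514·16.96·+0.15701| / 0.0272577 = 5.0213 rad/s.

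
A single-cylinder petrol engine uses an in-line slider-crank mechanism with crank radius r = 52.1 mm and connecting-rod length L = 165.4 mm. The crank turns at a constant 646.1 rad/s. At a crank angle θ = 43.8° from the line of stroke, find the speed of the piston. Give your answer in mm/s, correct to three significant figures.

ω = 646.1 rad/s
For an in-line slider-crank, x = r cosθ + √(L² − r² sin²θ), so v = −rω sinθ·[1 + r cosθ/√(L² − r² sin²θ)].
With r = 0.0521 m, L = 0.1654 m, θ = 43.8°: √(L² − r² sin²θ) = 0.16142 m.
v = −0.0521·646.1·0.69214·[1 + 0.0521·0.72176/0.16142] = -28.726 m/s.
|v| = 28.726 m/s = 28726 mm/s.

28700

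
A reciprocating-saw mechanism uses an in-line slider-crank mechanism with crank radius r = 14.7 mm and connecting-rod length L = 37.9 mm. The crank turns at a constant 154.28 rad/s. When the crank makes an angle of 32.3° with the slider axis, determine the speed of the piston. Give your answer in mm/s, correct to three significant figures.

ω = 154.3 rad/s
For an in-line slider-crank, x = r cosθ + √(L² − r² sin²θ), so v = −rω sinθ·[1 + r cosθ/√(L² − r² sin²θ)].
With r = 0.0147 m, L = 0.0379 m, θ = 32.3°: √(L² − r² sin²θ) = 0.037077 m.
v = −0.0147·154.3·0.53435·[1 + 0.0147·0.84526/0.037077] = -1.618 m/s.
|v| = 1.618 m/s = 1618 mm/s.

1620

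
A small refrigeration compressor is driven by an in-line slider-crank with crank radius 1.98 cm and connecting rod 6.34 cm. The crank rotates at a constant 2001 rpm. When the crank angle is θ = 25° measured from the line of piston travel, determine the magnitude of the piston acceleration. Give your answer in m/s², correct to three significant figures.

968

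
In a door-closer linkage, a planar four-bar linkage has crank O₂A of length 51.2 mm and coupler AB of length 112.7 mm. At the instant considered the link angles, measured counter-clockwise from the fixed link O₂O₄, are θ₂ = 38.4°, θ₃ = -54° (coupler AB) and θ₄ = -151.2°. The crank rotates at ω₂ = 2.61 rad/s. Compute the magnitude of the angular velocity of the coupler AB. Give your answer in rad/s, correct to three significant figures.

ω₂ = 2.61 rad/s
Differentiating the loop-closure r₂e^{iθ₂}+r₃e^{iθ₃}=r₁+r₄e^{iθ₄} gives r₂ω₂e^{iθ₂}+r₃ω₃e^{iθ₃}=r₄ω₄e^{iθ₄}.
Eliminating the other unknown: ω₃ = r₂ω₂ sin(θ₄−θ₂) / [r₃ sin(θ₃−θ₄)].
Numerator sine = +0.16677; denominator sine = +0.99211.
Result = 0.0512·2.61·(+0.16677) / (0.1127·(+0.99211)) = +0.19931 rad/s; magnitude 0.19931 rad/s.

0.199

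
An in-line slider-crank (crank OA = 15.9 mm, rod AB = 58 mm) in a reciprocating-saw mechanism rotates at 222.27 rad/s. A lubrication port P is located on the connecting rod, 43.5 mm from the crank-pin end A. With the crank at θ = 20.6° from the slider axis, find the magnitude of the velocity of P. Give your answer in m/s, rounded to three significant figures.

1.70

ω = 222.3 rad/s.  Crank-pin speed |V_A| = rω = 3.5341 m/s, perpendicular to OA.
Rod angle: sinφ = −(r/L) sinθ ⇒ φ = -5.535°; ω_rod = −rω cosθ/√(L²−r²sin²θ) = -57.304 rad/s.
V_P = V_A + ω_rod × AP, with AP = 0.0435 m along the rod.
Components: V_Px = −rω sinθ − a·ω_rod·sinφ = -1.4839 m/s;  V_Py = rω cosθ + a·ω_rod·cosφ = +0.82703 m/s.
|V_P| = √(V_Px² + V_Py²) = 1.6988 m/s.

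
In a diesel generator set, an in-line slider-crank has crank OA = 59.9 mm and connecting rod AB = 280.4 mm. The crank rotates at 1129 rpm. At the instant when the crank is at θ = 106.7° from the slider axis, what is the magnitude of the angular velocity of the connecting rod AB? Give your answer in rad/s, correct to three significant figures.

ω = 118.2 rad/s (converted from 1129 rpm).
The rod makes angle φ with the slider axis where L sinφ = r sinθ; differentiating, L cosφ·φ̇ = r ω cosθ.
L cosφ = √(L² − r² sin²θ) = 0.27447 m.
|ω_rod| = r ω |cosθ| / √(L² − r² sin²θ) = 0.0599·118.2·0.28736/0.27447 = 7.4146 rad/s.

7.41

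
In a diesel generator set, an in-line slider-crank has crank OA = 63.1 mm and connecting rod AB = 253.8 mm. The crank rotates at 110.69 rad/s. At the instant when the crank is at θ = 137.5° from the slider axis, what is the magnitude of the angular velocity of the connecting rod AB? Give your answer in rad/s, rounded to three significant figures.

20.6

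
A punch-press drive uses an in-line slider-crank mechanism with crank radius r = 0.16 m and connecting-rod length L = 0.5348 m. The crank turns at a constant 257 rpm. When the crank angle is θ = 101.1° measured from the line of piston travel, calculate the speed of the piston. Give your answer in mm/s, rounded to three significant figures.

3970

ω = 2π·257/60 = 26.91 rad/s
For an in-line slider-crank, x = r cosθ + √(L² − r² sin²θ), so v = −rω sinθ·[1 + r cosθ/√(L² − r² sin²θ)].
With r = 0.16 m, L = 0.5348 m, θ = 101.1°: √(L² − r² sin²θ) = 0.51123 m.
v = −0.16·26.91·0.98129·[1 + 0.16·-0.19252/0.51123] = -3.9709 m/s.
|v| = 3.9709 m/s = 3970.9 mm/s.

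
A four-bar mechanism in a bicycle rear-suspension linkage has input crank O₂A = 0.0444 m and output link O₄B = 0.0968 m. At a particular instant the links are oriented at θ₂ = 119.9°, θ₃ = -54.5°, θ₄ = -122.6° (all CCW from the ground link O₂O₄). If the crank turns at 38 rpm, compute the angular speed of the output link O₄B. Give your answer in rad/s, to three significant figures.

0.192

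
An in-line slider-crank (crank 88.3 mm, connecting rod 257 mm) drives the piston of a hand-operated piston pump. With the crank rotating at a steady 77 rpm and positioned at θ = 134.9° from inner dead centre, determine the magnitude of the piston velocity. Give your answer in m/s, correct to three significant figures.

0.378

ω = 2π·77/60 = 8.063 rad/s
For an in-line slider-crank, x = r cosθ + √(L² − r² sin²θ), so v = −rω sinθ·[1 + r cosθ/√(L² − r² sin²θ)].
With r = 0.0883 m, L = 0.257 m, θ = 134.9°: √(L² − r² sin²θ) = 0.24927 m.
v = −0.0883·8.063·0.70834·[1 + 0.0883·-0.70587/0.24927] = -0.37823 m/s.
|v| = 0.37823 m/s.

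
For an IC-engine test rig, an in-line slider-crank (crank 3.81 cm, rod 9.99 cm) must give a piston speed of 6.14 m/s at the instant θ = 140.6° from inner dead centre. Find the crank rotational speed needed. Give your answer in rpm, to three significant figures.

For an in-line slider-crank, |v_piston| = rω|sinθ|·[1 + r cosθ/√(L² − r² sin²θ)].
With r = 0.0381 m, L = 0.0999 m, θ = 140.6°: the bracketed kinematic factor |dx/dθ| = 0.016838 m.
ω = v/|dx/dθ| = 6.14/0.016838 = 364.66 rad/s.
N = 60ω/(2π) = 3482.2 rpm.

3480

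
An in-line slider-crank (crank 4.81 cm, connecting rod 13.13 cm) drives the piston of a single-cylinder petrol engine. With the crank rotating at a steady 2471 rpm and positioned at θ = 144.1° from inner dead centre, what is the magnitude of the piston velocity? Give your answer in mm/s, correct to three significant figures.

ω = 2π·2471/60 = 258.8 rad/s
For an in-line slider-crank, x = r cosθ + √(L² − r² sin²θ), so v = −rω sinθ·[1 + r cosθ/√(L² − r² sin²θ)].
With r = 0.0481 m, L = 0.1313 m, θ = 144.1°: √(L² − r² sin²θ) = 0.12823 m.
v = −0.0481·258.8·0.58637·[1 + 0.0481·-0.81004/0.12823] = -5.0808 m/s.
|v| = 5.0808 m/s = 5080.8 mm/s.

5080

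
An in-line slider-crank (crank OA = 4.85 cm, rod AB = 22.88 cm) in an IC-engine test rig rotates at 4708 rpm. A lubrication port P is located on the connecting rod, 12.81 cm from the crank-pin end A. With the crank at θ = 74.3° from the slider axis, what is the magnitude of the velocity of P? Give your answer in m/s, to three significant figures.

ω = 493 rad/s.  Crank-pin speed |V_A| = rω = 23.911 m/s, perpendicular to OA.
Rod angle: sinφ = −(r/L) sinθ ⇒ φ = -11.775°; ω_rod = −rω cosθ/√(L²−r²sin²θ) = -28.888 rad/s.
V_P = V_A + ω_rod × AP, with AP = 0.1281 m along the rod.
Components: V_Px = −rω sinθ − a·ω_rod·sinφ = -23.775 m/s;  V_Py = rω cosθ + a·ω_rod·cosφ = +2.8478 m/s.
|V_P| = √(V_Px² + V_Py²) = 23.945 m/s.

23.9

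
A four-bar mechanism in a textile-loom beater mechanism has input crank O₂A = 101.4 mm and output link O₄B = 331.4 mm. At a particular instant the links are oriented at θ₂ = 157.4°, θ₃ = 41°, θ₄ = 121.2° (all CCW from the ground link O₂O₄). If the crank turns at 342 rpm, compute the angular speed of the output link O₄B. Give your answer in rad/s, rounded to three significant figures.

9.96

ω₂ = 35.81 rad/s (from 342 rpm).
Differentiating the loop-closure r₂e^{iθ₂}+r₃e^{iθ₃}=r₁+r₄e^{iθ₄} gives r₂ω₂e^{iθ₂}+r₃ω₃e^{iθ₃}=r₄ω₄e^{iθ₄}.
Eliminating the other unknown: ω₄ = r₂ω₂ sin(θ₂−θ₃) / [r₄ sin(θ₄−θ₃)].
Numerator sine = +0.89571; denominator sine = +0.98541.
Result = 0.1014·35.81·(+0.89571) / (0.3314·(+0.98541)) = +9.9608 rad/s; magnitude 9.9608 rad/s.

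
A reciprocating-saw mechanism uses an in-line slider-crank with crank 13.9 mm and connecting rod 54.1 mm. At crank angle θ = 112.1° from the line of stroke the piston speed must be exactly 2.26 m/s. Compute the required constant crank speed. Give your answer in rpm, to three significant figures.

For an in-line slider-crank, |v_piston| = rω|sinθ|·[1 + r cosθ/√(L² − r² sin²θ)].
With r = 0.0139 m, L = 0.0541 m, θ = 112.1°: the bracketed kinematic factor |dx/dθ| = 0.011597 m.
ω = v/|dx/dθ| = 2.26/0.011597 = 194.88 rad/s.
N = 60ω/(2π) = 1860.9 rpm.

1860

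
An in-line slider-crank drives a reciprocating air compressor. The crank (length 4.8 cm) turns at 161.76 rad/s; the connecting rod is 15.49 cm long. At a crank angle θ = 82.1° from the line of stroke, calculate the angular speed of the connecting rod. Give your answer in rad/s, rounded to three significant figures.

7.24

ω = 161.8 rad/s
The rod makes angle φ with the slider axis where L sinφ = r sinθ; differentiating, L cosφ·φ̇ = r ω cosθ.
L cosφ = √(L² − r² sin²θ) = 0.14742 m.
|ω_rod| = r ω |cosθ| / √(L² − r² sin²θ) = 0.048·161.8·0.13744/0.14742 = 7.2389 rad/s.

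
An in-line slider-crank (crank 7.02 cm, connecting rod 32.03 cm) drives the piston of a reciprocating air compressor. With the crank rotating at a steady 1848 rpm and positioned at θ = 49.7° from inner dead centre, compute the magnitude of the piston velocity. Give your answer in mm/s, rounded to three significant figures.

11900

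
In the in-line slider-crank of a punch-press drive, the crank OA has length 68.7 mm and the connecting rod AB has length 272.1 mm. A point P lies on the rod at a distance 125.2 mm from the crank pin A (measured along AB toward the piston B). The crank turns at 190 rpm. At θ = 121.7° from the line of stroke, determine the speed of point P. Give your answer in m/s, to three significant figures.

1.16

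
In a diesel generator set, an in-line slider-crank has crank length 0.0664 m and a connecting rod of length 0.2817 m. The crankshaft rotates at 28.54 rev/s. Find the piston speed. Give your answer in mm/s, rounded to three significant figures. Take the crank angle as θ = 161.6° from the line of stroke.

ω = 2π·28.5 = 179.3 rad/s
For an in-line slider-crank, x = r cosθ + √(L² − r² sin²θ), so v = −rω sinθ·[1 + r cosθ/√(L² − r² sin²θ)].
With r = 0.0664 m, L = 0.2817 m, θ = 161.6°: √(L² − r² sin²θ) = 0.28092 m.
v = −0.0664·179.3·0.31565·[1 + 0.0664·-0.94888/0.28092] = -2.9155 m/s.
|v| = 2.9155 m/s = 2915.5 mm/s.

2920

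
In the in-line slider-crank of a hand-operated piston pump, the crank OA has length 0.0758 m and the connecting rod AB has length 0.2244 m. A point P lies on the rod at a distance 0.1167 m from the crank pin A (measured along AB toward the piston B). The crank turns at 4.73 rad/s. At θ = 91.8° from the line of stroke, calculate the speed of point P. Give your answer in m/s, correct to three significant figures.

ω = 4.73 rad/s.  Crank-pin speed |V_A| = rω = 0.35853 m/s, perpendicular to OA.
Rod angle: sinφ = −(r/L) sinθ ⇒ φ = -19.732°; ω_rod = −rω cosθ/√(L²−r²sin²θ) = +0.053317 rad/s.
V_P = V_A + ω_rod × AP, with AP = 0.1167 m along the rod.
Components: V_Px = −rω sinθ − a·ω_rod·sinφ = -0.35626 m/s;  V_Py = rω cosθ + a·ω_rod·cosφ = -0.0054051 m/s.
|V_P| = √(V_Px² + V_Py²) = 0.3563 m/s.

0.356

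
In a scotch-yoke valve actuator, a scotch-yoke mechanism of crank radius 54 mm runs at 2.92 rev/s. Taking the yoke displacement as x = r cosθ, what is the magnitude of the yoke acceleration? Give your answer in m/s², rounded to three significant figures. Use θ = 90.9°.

ω = 18.35 rad/s (from 2.92 rev/s).
x = r cosθ ⇒ ẍ = −rω² cosθ (ω constant).
|a| = rω²|cosθ| = 0.054·(18.35)²·|cos 90.9°| = 0.28551 m/s².

0.286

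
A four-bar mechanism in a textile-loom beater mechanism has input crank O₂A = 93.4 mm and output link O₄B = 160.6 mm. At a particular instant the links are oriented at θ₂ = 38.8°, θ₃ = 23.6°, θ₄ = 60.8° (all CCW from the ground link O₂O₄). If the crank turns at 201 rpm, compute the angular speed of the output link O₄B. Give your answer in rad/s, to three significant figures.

5.31

ω₂ = 21.05 rad/s (from 201 rpm).
Differentiating the loop-closure r₂e^{iθ₂}+r₃e^{iθ₃}=r₁+r₄e^{iθ₄} gives r₂ω₂e^{iθ₂}+r₃ω₃e^{iθ₃}=r₄ω₄e^{iθ₄}.
Eliminating the other unknown: ω₄ = r₂ω₂ sin(θ₂−θ₃) / [r₄ sin(θ₄−θ₃)].
Numerator sine = +0.26219; denominator sine = +0.60460.
Result = 0.0934·21.05·(+0.26219) / (0.1606·(+0.60460)) = +5.3085 rad/s; magnitude 5.3085 rad/s.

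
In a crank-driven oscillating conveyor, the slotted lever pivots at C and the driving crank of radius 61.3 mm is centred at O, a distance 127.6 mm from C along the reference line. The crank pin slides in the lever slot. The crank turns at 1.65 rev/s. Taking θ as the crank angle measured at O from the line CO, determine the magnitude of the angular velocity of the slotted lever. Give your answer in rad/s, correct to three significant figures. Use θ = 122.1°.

ω = 10.37 rad/s (from 1.65 rev/s).
Crank pin A relative to C: A = (d + r cosθ, r sinθ); lever angle φ = atan2(r sinθ, d + r cosθ).
Differentiating tanφ: φ̇ = rω(d cosθ + r)/(d² + r² + 2dr cosθ).
d² + r² + 2dr cosθ = |CA|² = 0.0117264 m²;  d cosθ + r = -0.0065065 m.
|ω_lever| = |0.0613·10.37·-0.0065065| / 0.0117264 = 0.35262 rad/s.

0.353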